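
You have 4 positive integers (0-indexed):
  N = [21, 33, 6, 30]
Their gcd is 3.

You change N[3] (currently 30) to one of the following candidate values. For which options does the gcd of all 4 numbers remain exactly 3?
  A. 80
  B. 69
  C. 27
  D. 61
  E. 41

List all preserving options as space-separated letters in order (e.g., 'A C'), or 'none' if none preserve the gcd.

Answer: B C

Derivation:
Old gcd = 3; gcd of others (without N[3]) = 3
New gcd for candidate v: gcd(3, v). Preserves old gcd iff gcd(3, v) = 3.
  Option A: v=80, gcd(3,80)=1 -> changes
  Option B: v=69, gcd(3,69)=3 -> preserves
  Option C: v=27, gcd(3,27)=3 -> preserves
  Option D: v=61, gcd(3,61)=1 -> changes
  Option E: v=41, gcd(3,41)=1 -> changes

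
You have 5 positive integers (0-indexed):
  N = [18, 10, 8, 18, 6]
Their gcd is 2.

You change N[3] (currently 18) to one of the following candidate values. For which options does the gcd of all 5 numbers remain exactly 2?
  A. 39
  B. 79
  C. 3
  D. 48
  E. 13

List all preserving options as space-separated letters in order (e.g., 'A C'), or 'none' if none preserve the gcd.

Answer: D

Derivation:
Old gcd = 2; gcd of others (without N[3]) = 2
New gcd for candidate v: gcd(2, v). Preserves old gcd iff gcd(2, v) = 2.
  Option A: v=39, gcd(2,39)=1 -> changes
  Option B: v=79, gcd(2,79)=1 -> changes
  Option C: v=3, gcd(2,3)=1 -> changes
  Option D: v=48, gcd(2,48)=2 -> preserves
  Option E: v=13, gcd(2,13)=1 -> changes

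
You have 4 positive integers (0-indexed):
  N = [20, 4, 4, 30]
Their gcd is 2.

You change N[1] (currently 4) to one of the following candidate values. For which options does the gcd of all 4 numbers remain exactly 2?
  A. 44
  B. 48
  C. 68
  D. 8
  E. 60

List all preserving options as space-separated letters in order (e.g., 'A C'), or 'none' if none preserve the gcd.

Old gcd = 2; gcd of others (without N[1]) = 2
New gcd for candidate v: gcd(2, v). Preserves old gcd iff gcd(2, v) = 2.
  Option A: v=44, gcd(2,44)=2 -> preserves
  Option B: v=48, gcd(2,48)=2 -> preserves
  Option C: v=68, gcd(2,68)=2 -> preserves
  Option D: v=8, gcd(2,8)=2 -> preserves
  Option E: v=60, gcd(2,60)=2 -> preserves

Answer: A B C D E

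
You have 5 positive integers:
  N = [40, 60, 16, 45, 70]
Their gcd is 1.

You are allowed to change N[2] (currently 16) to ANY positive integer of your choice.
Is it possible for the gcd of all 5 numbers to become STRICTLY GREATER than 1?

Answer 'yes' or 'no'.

Answer: yes

Derivation:
Current gcd = 1
gcd of all OTHER numbers (without N[2]=16): gcd([40, 60, 45, 70]) = 5
The new gcd after any change is gcd(5, new_value).
This can be at most 5.
Since 5 > old gcd 1, the gcd CAN increase (e.g., set N[2] = 5).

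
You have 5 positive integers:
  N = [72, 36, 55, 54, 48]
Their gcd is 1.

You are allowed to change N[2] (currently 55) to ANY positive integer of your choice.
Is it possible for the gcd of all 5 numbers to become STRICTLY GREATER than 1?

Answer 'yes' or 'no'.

Current gcd = 1
gcd of all OTHER numbers (without N[2]=55): gcd([72, 36, 54, 48]) = 6
The new gcd after any change is gcd(6, new_value).
This can be at most 6.
Since 6 > old gcd 1, the gcd CAN increase (e.g., set N[2] = 6).

Answer: yes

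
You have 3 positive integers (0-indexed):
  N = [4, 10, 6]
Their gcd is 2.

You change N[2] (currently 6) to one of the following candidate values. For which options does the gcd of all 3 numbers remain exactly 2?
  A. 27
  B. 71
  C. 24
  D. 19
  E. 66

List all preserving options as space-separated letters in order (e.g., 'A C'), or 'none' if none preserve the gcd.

Answer: C E

Derivation:
Old gcd = 2; gcd of others (without N[2]) = 2
New gcd for candidate v: gcd(2, v). Preserves old gcd iff gcd(2, v) = 2.
  Option A: v=27, gcd(2,27)=1 -> changes
  Option B: v=71, gcd(2,71)=1 -> changes
  Option C: v=24, gcd(2,24)=2 -> preserves
  Option D: v=19, gcd(2,19)=1 -> changes
  Option E: v=66, gcd(2,66)=2 -> preserves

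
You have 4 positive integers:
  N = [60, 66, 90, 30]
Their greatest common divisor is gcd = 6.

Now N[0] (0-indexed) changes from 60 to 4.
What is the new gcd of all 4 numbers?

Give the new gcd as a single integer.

Numbers: [60, 66, 90, 30], gcd = 6
Change: index 0, 60 -> 4
gcd of the OTHER numbers (without index 0): gcd([66, 90, 30]) = 6
New gcd = gcd(g_others, new_val) = gcd(6, 4) = 2

Answer: 2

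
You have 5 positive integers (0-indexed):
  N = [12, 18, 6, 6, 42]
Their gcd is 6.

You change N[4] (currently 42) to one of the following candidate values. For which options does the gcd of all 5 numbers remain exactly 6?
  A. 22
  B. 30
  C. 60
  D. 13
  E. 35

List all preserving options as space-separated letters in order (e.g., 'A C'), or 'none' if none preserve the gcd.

Old gcd = 6; gcd of others (without N[4]) = 6
New gcd for candidate v: gcd(6, v). Preserves old gcd iff gcd(6, v) = 6.
  Option A: v=22, gcd(6,22)=2 -> changes
  Option B: v=30, gcd(6,30)=6 -> preserves
  Option C: v=60, gcd(6,60)=6 -> preserves
  Option D: v=13, gcd(6,13)=1 -> changes
  Option E: v=35, gcd(6,35)=1 -> changes

Answer: B C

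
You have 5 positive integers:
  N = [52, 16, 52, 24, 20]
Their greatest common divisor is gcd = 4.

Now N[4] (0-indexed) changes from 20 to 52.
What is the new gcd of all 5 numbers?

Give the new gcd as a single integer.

Answer: 4

Derivation:
Numbers: [52, 16, 52, 24, 20], gcd = 4
Change: index 4, 20 -> 52
gcd of the OTHER numbers (without index 4): gcd([52, 16, 52, 24]) = 4
New gcd = gcd(g_others, new_val) = gcd(4, 52) = 4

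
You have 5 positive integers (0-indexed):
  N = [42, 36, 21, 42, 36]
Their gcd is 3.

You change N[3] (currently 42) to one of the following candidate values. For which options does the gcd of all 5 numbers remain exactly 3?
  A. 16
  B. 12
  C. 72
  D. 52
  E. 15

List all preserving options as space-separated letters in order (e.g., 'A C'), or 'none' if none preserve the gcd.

Old gcd = 3; gcd of others (without N[3]) = 3
New gcd for candidate v: gcd(3, v). Preserves old gcd iff gcd(3, v) = 3.
  Option A: v=16, gcd(3,16)=1 -> changes
  Option B: v=12, gcd(3,12)=3 -> preserves
  Option C: v=72, gcd(3,72)=3 -> preserves
  Option D: v=52, gcd(3,52)=1 -> changes
  Option E: v=15, gcd(3,15)=3 -> preserves

Answer: B C E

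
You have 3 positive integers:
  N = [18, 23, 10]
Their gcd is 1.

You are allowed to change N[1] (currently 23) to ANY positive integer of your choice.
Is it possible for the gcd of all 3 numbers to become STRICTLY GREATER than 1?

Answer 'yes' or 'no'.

Answer: yes

Derivation:
Current gcd = 1
gcd of all OTHER numbers (without N[1]=23): gcd([18, 10]) = 2
The new gcd after any change is gcd(2, new_value).
This can be at most 2.
Since 2 > old gcd 1, the gcd CAN increase (e.g., set N[1] = 2).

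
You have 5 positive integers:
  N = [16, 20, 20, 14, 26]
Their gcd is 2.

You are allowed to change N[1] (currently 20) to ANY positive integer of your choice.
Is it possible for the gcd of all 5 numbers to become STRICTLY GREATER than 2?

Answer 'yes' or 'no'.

Answer: no

Derivation:
Current gcd = 2
gcd of all OTHER numbers (without N[1]=20): gcd([16, 20, 14, 26]) = 2
The new gcd after any change is gcd(2, new_value).
This can be at most 2.
Since 2 = old gcd 2, the gcd can only stay the same or decrease.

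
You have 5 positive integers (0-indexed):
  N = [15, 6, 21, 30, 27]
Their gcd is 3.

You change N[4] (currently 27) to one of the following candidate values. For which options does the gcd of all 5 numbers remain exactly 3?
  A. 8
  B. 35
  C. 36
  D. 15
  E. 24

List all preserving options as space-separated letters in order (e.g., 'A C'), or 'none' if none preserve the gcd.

Old gcd = 3; gcd of others (without N[4]) = 3
New gcd for candidate v: gcd(3, v). Preserves old gcd iff gcd(3, v) = 3.
  Option A: v=8, gcd(3,8)=1 -> changes
  Option B: v=35, gcd(3,35)=1 -> changes
  Option C: v=36, gcd(3,36)=3 -> preserves
  Option D: v=15, gcd(3,15)=3 -> preserves
  Option E: v=24, gcd(3,24)=3 -> preserves

Answer: C D E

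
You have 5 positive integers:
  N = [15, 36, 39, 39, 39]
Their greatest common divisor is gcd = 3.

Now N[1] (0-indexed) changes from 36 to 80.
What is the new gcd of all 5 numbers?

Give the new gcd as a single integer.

Answer: 1

Derivation:
Numbers: [15, 36, 39, 39, 39], gcd = 3
Change: index 1, 36 -> 80
gcd of the OTHER numbers (without index 1): gcd([15, 39, 39, 39]) = 3
New gcd = gcd(g_others, new_val) = gcd(3, 80) = 1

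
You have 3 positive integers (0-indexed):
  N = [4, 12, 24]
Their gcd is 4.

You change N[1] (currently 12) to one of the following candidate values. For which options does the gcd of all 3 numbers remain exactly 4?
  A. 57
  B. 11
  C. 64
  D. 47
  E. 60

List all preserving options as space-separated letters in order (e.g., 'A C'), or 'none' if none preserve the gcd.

Old gcd = 4; gcd of others (without N[1]) = 4
New gcd for candidate v: gcd(4, v). Preserves old gcd iff gcd(4, v) = 4.
  Option A: v=57, gcd(4,57)=1 -> changes
  Option B: v=11, gcd(4,11)=1 -> changes
  Option C: v=64, gcd(4,64)=4 -> preserves
  Option D: v=47, gcd(4,47)=1 -> changes
  Option E: v=60, gcd(4,60)=4 -> preserves

Answer: C E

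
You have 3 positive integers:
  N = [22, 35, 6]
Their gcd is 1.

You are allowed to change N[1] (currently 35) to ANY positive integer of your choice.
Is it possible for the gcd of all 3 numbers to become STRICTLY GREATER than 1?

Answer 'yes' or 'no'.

Answer: yes

Derivation:
Current gcd = 1
gcd of all OTHER numbers (without N[1]=35): gcd([22, 6]) = 2
The new gcd after any change is gcd(2, new_value).
This can be at most 2.
Since 2 > old gcd 1, the gcd CAN increase (e.g., set N[1] = 2).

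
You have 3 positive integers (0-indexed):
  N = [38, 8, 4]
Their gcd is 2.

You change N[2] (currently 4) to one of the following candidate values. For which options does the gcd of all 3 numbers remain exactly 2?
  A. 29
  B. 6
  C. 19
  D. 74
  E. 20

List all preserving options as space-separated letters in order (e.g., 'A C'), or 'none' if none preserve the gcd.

Answer: B D E

Derivation:
Old gcd = 2; gcd of others (without N[2]) = 2
New gcd for candidate v: gcd(2, v). Preserves old gcd iff gcd(2, v) = 2.
  Option A: v=29, gcd(2,29)=1 -> changes
  Option B: v=6, gcd(2,6)=2 -> preserves
  Option C: v=19, gcd(2,19)=1 -> changes
  Option D: v=74, gcd(2,74)=2 -> preserves
  Option E: v=20, gcd(2,20)=2 -> preserves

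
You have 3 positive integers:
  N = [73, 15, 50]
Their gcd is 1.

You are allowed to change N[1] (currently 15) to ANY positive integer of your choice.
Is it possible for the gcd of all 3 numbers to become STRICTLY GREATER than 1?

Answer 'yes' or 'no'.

Current gcd = 1
gcd of all OTHER numbers (without N[1]=15): gcd([73, 50]) = 1
The new gcd after any change is gcd(1, new_value).
This can be at most 1.
Since 1 = old gcd 1, the gcd can only stay the same or decrease.

Answer: no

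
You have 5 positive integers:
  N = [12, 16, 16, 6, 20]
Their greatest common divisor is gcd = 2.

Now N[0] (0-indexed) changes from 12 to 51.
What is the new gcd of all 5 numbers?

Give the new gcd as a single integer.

Numbers: [12, 16, 16, 6, 20], gcd = 2
Change: index 0, 12 -> 51
gcd of the OTHER numbers (without index 0): gcd([16, 16, 6, 20]) = 2
New gcd = gcd(g_others, new_val) = gcd(2, 51) = 1

Answer: 1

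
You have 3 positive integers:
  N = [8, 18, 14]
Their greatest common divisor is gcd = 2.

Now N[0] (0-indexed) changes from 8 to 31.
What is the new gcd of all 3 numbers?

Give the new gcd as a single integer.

Numbers: [8, 18, 14], gcd = 2
Change: index 0, 8 -> 31
gcd of the OTHER numbers (without index 0): gcd([18, 14]) = 2
New gcd = gcd(g_others, new_val) = gcd(2, 31) = 1

Answer: 1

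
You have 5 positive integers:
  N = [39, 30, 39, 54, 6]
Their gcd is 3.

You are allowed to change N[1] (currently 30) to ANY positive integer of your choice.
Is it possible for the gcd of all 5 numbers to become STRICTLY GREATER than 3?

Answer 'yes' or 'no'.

Answer: no

Derivation:
Current gcd = 3
gcd of all OTHER numbers (without N[1]=30): gcd([39, 39, 54, 6]) = 3
The new gcd after any change is gcd(3, new_value).
This can be at most 3.
Since 3 = old gcd 3, the gcd can only stay the same or decrease.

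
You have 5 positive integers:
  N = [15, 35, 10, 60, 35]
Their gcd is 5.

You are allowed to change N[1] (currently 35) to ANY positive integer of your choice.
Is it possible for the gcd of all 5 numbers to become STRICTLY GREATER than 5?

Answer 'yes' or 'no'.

Answer: no

Derivation:
Current gcd = 5
gcd of all OTHER numbers (without N[1]=35): gcd([15, 10, 60, 35]) = 5
The new gcd after any change is gcd(5, new_value).
This can be at most 5.
Since 5 = old gcd 5, the gcd can only stay the same or decrease.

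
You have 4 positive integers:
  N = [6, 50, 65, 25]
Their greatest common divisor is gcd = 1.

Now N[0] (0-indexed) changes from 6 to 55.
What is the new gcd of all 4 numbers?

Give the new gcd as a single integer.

Numbers: [6, 50, 65, 25], gcd = 1
Change: index 0, 6 -> 55
gcd of the OTHER numbers (without index 0): gcd([50, 65, 25]) = 5
New gcd = gcd(g_others, new_val) = gcd(5, 55) = 5

Answer: 5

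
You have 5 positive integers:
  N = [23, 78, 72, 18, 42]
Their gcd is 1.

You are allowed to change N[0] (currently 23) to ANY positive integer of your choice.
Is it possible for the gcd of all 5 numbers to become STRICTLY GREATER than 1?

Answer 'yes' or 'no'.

Answer: yes

Derivation:
Current gcd = 1
gcd of all OTHER numbers (without N[0]=23): gcd([78, 72, 18, 42]) = 6
The new gcd after any change is gcd(6, new_value).
This can be at most 6.
Since 6 > old gcd 1, the gcd CAN increase (e.g., set N[0] = 6).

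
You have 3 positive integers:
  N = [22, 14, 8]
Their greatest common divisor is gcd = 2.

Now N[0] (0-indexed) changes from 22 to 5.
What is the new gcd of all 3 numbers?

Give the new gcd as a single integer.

Answer: 1

Derivation:
Numbers: [22, 14, 8], gcd = 2
Change: index 0, 22 -> 5
gcd of the OTHER numbers (without index 0): gcd([14, 8]) = 2
New gcd = gcd(g_others, new_val) = gcd(2, 5) = 1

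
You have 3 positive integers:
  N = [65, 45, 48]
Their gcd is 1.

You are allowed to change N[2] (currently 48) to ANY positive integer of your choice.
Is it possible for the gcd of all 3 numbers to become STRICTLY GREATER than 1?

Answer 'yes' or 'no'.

Answer: yes

Derivation:
Current gcd = 1
gcd of all OTHER numbers (without N[2]=48): gcd([65, 45]) = 5
The new gcd after any change is gcd(5, new_value).
This can be at most 5.
Since 5 > old gcd 1, the gcd CAN increase (e.g., set N[2] = 5).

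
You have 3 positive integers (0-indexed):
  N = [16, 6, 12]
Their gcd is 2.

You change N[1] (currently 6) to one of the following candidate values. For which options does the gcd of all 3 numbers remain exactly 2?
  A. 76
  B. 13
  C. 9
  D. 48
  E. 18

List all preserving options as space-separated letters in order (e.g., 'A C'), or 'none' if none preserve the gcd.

Old gcd = 2; gcd of others (without N[1]) = 4
New gcd for candidate v: gcd(4, v). Preserves old gcd iff gcd(4, v) = 2.
  Option A: v=76, gcd(4,76)=4 -> changes
  Option B: v=13, gcd(4,13)=1 -> changes
  Option C: v=9, gcd(4,9)=1 -> changes
  Option D: v=48, gcd(4,48)=4 -> changes
  Option E: v=18, gcd(4,18)=2 -> preserves

Answer: E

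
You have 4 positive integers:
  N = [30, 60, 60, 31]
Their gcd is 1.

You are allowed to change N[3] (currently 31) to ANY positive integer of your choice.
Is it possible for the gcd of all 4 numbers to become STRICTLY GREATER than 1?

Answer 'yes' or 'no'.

Answer: yes

Derivation:
Current gcd = 1
gcd of all OTHER numbers (without N[3]=31): gcd([30, 60, 60]) = 30
The new gcd after any change is gcd(30, new_value).
This can be at most 30.
Since 30 > old gcd 1, the gcd CAN increase (e.g., set N[3] = 30).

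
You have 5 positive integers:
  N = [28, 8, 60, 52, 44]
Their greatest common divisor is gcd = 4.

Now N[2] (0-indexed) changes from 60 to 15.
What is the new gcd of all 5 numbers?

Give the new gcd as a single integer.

Numbers: [28, 8, 60, 52, 44], gcd = 4
Change: index 2, 60 -> 15
gcd of the OTHER numbers (without index 2): gcd([28, 8, 52, 44]) = 4
New gcd = gcd(g_others, new_val) = gcd(4, 15) = 1

Answer: 1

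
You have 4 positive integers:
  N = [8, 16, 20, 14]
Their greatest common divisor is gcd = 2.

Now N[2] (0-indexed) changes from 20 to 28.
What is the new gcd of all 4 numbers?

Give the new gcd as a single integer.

Numbers: [8, 16, 20, 14], gcd = 2
Change: index 2, 20 -> 28
gcd of the OTHER numbers (without index 2): gcd([8, 16, 14]) = 2
New gcd = gcd(g_others, new_val) = gcd(2, 28) = 2

Answer: 2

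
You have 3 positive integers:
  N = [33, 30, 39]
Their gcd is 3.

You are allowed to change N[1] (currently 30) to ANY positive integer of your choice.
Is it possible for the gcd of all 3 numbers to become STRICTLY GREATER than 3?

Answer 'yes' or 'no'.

Current gcd = 3
gcd of all OTHER numbers (without N[1]=30): gcd([33, 39]) = 3
The new gcd after any change is gcd(3, new_value).
This can be at most 3.
Since 3 = old gcd 3, the gcd can only stay the same or decrease.

Answer: no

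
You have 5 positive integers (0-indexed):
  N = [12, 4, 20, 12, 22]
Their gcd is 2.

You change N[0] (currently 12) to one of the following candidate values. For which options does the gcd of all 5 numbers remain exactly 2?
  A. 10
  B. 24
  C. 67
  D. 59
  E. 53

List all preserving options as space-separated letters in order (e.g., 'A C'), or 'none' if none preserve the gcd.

Old gcd = 2; gcd of others (without N[0]) = 2
New gcd for candidate v: gcd(2, v). Preserves old gcd iff gcd(2, v) = 2.
  Option A: v=10, gcd(2,10)=2 -> preserves
  Option B: v=24, gcd(2,24)=2 -> preserves
  Option C: v=67, gcd(2,67)=1 -> changes
  Option D: v=59, gcd(2,59)=1 -> changes
  Option E: v=53, gcd(2,53)=1 -> changes

Answer: A B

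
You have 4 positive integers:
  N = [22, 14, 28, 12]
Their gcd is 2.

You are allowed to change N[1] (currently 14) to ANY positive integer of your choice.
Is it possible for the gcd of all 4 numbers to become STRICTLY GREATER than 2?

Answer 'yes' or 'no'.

Current gcd = 2
gcd of all OTHER numbers (without N[1]=14): gcd([22, 28, 12]) = 2
The new gcd after any change is gcd(2, new_value).
This can be at most 2.
Since 2 = old gcd 2, the gcd can only stay the same or decrease.

Answer: no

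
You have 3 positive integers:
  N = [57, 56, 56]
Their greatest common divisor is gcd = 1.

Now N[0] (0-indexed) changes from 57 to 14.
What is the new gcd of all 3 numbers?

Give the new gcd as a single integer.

Answer: 14

Derivation:
Numbers: [57, 56, 56], gcd = 1
Change: index 0, 57 -> 14
gcd of the OTHER numbers (without index 0): gcd([56, 56]) = 56
New gcd = gcd(g_others, new_val) = gcd(56, 14) = 14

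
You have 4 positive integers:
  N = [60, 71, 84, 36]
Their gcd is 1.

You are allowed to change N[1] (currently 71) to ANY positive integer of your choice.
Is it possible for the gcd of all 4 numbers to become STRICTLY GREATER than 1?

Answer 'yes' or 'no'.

Answer: yes

Derivation:
Current gcd = 1
gcd of all OTHER numbers (without N[1]=71): gcd([60, 84, 36]) = 12
The new gcd after any change is gcd(12, new_value).
This can be at most 12.
Since 12 > old gcd 1, the gcd CAN increase (e.g., set N[1] = 12).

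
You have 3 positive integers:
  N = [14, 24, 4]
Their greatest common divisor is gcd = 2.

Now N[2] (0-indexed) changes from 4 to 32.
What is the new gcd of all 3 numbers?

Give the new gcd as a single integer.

Answer: 2

Derivation:
Numbers: [14, 24, 4], gcd = 2
Change: index 2, 4 -> 32
gcd of the OTHER numbers (without index 2): gcd([14, 24]) = 2
New gcd = gcd(g_others, new_val) = gcd(2, 32) = 2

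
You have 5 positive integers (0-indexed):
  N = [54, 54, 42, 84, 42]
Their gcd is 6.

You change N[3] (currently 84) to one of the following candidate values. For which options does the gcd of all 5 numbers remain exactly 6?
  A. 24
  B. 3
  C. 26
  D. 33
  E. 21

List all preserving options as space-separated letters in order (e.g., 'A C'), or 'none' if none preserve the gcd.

Old gcd = 6; gcd of others (without N[3]) = 6
New gcd for candidate v: gcd(6, v). Preserves old gcd iff gcd(6, v) = 6.
  Option A: v=24, gcd(6,24)=6 -> preserves
  Option B: v=3, gcd(6,3)=3 -> changes
  Option C: v=26, gcd(6,26)=2 -> changes
  Option D: v=33, gcd(6,33)=3 -> changes
  Option E: v=21, gcd(6,21)=3 -> changes

Answer: A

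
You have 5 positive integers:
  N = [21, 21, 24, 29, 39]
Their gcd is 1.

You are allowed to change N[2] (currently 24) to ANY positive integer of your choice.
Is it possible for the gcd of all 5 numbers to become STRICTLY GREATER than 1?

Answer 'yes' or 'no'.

Answer: no

Derivation:
Current gcd = 1
gcd of all OTHER numbers (without N[2]=24): gcd([21, 21, 29, 39]) = 1
The new gcd after any change is gcd(1, new_value).
This can be at most 1.
Since 1 = old gcd 1, the gcd can only stay the same or decrease.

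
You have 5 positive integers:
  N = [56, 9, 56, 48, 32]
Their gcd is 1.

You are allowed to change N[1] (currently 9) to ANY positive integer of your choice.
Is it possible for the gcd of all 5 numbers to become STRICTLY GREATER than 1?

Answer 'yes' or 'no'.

Answer: yes

Derivation:
Current gcd = 1
gcd of all OTHER numbers (without N[1]=9): gcd([56, 56, 48, 32]) = 8
The new gcd after any change is gcd(8, new_value).
This can be at most 8.
Since 8 > old gcd 1, the gcd CAN increase (e.g., set N[1] = 8).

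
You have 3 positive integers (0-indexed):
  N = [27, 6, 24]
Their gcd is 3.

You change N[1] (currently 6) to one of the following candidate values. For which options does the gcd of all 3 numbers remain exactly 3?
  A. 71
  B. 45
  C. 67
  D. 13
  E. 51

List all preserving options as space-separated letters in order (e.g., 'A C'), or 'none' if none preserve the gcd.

Answer: B E

Derivation:
Old gcd = 3; gcd of others (without N[1]) = 3
New gcd for candidate v: gcd(3, v). Preserves old gcd iff gcd(3, v) = 3.
  Option A: v=71, gcd(3,71)=1 -> changes
  Option B: v=45, gcd(3,45)=3 -> preserves
  Option C: v=67, gcd(3,67)=1 -> changes
  Option D: v=13, gcd(3,13)=1 -> changes
  Option E: v=51, gcd(3,51)=3 -> preserves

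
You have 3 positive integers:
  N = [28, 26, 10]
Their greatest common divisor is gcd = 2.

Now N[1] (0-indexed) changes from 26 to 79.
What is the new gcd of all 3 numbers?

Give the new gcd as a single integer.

Numbers: [28, 26, 10], gcd = 2
Change: index 1, 26 -> 79
gcd of the OTHER numbers (without index 1): gcd([28, 10]) = 2
New gcd = gcd(g_others, new_val) = gcd(2, 79) = 1

Answer: 1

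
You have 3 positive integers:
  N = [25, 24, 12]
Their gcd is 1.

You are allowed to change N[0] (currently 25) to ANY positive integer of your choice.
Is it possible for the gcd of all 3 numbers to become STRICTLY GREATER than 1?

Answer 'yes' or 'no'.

Current gcd = 1
gcd of all OTHER numbers (without N[0]=25): gcd([24, 12]) = 12
The new gcd after any change is gcd(12, new_value).
This can be at most 12.
Since 12 > old gcd 1, the gcd CAN increase (e.g., set N[0] = 12).

Answer: yes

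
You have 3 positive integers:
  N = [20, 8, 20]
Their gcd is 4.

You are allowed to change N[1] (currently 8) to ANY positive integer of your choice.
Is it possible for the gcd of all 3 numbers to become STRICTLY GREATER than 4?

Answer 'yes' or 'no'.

Current gcd = 4
gcd of all OTHER numbers (without N[1]=8): gcd([20, 20]) = 20
The new gcd after any change is gcd(20, new_value).
This can be at most 20.
Since 20 > old gcd 4, the gcd CAN increase (e.g., set N[1] = 20).

Answer: yes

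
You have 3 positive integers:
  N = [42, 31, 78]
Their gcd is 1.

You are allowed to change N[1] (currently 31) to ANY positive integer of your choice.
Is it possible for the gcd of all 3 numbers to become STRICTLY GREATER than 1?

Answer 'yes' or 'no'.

Current gcd = 1
gcd of all OTHER numbers (without N[1]=31): gcd([42, 78]) = 6
The new gcd after any change is gcd(6, new_value).
This can be at most 6.
Since 6 > old gcd 1, the gcd CAN increase (e.g., set N[1] = 6).

Answer: yes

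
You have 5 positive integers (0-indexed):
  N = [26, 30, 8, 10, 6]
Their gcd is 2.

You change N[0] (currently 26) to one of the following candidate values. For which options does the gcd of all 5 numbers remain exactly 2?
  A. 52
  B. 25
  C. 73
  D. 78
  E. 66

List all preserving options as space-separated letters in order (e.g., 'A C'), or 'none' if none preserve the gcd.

Old gcd = 2; gcd of others (without N[0]) = 2
New gcd for candidate v: gcd(2, v). Preserves old gcd iff gcd(2, v) = 2.
  Option A: v=52, gcd(2,52)=2 -> preserves
  Option B: v=25, gcd(2,25)=1 -> changes
  Option C: v=73, gcd(2,73)=1 -> changes
  Option D: v=78, gcd(2,78)=2 -> preserves
  Option E: v=66, gcd(2,66)=2 -> preserves

Answer: A D E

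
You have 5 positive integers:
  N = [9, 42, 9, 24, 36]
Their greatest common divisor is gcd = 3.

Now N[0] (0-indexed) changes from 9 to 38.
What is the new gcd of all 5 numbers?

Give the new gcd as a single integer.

Answer: 1

Derivation:
Numbers: [9, 42, 9, 24, 36], gcd = 3
Change: index 0, 9 -> 38
gcd of the OTHER numbers (without index 0): gcd([42, 9, 24, 36]) = 3
New gcd = gcd(g_others, new_val) = gcd(3, 38) = 1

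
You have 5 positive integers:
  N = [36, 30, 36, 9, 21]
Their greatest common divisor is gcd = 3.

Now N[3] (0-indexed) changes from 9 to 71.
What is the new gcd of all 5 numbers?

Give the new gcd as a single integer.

Numbers: [36, 30, 36, 9, 21], gcd = 3
Change: index 3, 9 -> 71
gcd of the OTHER numbers (without index 3): gcd([36, 30, 36, 21]) = 3
New gcd = gcd(g_others, new_val) = gcd(3, 71) = 1

Answer: 1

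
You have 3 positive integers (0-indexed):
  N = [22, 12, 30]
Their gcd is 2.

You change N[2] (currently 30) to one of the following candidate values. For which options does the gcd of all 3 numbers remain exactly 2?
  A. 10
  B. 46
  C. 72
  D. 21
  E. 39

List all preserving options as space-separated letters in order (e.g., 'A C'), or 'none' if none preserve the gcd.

Answer: A B C

Derivation:
Old gcd = 2; gcd of others (without N[2]) = 2
New gcd for candidate v: gcd(2, v). Preserves old gcd iff gcd(2, v) = 2.
  Option A: v=10, gcd(2,10)=2 -> preserves
  Option B: v=46, gcd(2,46)=2 -> preserves
  Option C: v=72, gcd(2,72)=2 -> preserves
  Option D: v=21, gcd(2,21)=1 -> changes
  Option E: v=39, gcd(2,39)=1 -> changes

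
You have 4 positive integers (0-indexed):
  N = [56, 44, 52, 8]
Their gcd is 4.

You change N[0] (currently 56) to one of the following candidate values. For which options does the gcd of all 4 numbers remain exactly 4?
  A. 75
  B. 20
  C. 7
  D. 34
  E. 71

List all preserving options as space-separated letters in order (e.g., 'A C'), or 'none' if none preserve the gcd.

Answer: B

Derivation:
Old gcd = 4; gcd of others (without N[0]) = 4
New gcd for candidate v: gcd(4, v). Preserves old gcd iff gcd(4, v) = 4.
  Option A: v=75, gcd(4,75)=1 -> changes
  Option B: v=20, gcd(4,20)=4 -> preserves
  Option C: v=7, gcd(4,7)=1 -> changes
  Option D: v=34, gcd(4,34)=2 -> changes
  Option E: v=71, gcd(4,71)=1 -> changes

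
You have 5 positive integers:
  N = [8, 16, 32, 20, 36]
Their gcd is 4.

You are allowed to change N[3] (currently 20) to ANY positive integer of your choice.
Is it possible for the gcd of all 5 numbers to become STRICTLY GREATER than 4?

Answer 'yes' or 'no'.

Answer: no

Derivation:
Current gcd = 4
gcd of all OTHER numbers (without N[3]=20): gcd([8, 16, 32, 36]) = 4
The new gcd after any change is gcd(4, new_value).
This can be at most 4.
Since 4 = old gcd 4, the gcd can only stay the same or decrease.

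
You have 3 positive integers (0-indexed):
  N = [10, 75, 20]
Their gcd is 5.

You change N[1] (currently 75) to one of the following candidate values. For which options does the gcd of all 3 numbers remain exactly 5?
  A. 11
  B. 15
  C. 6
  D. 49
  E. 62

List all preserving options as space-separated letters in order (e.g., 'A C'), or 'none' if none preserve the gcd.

Answer: B

Derivation:
Old gcd = 5; gcd of others (without N[1]) = 10
New gcd for candidate v: gcd(10, v). Preserves old gcd iff gcd(10, v) = 5.
  Option A: v=11, gcd(10,11)=1 -> changes
  Option B: v=15, gcd(10,15)=5 -> preserves
  Option C: v=6, gcd(10,6)=2 -> changes
  Option D: v=49, gcd(10,49)=1 -> changes
  Option E: v=62, gcd(10,62)=2 -> changes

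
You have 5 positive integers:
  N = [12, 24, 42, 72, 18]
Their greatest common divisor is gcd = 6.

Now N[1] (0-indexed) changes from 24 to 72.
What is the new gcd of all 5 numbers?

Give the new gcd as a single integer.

Answer: 6

Derivation:
Numbers: [12, 24, 42, 72, 18], gcd = 6
Change: index 1, 24 -> 72
gcd of the OTHER numbers (without index 1): gcd([12, 42, 72, 18]) = 6
New gcd = gcd(g_others, new_val) = gcd(6, 72) = 6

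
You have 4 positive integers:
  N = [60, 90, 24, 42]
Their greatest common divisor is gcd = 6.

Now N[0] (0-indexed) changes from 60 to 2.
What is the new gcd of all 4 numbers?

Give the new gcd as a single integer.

Answer: 2

Derivation:
Numbers: [60, 90, 24, 42], gcd = 6
Change: index 0, 60 -> 2
gcd of the OTHER numbers (without index 0): gcd([90, 24, 42]) = 6
New gcd = gcd(g_others, new_val) = gcd(6, 2) = 2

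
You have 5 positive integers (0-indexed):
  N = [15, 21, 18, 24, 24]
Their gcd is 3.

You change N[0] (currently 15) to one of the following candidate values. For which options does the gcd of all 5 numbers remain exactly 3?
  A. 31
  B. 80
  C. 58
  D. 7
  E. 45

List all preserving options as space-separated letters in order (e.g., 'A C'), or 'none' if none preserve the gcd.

Old gcd = 3; gcd of others (without N[0]) = 3
New gcd for candidate v: gcd(3, v). Preserves old gcd iff gcd(3, v) = 3.
  Option A: v=31, gcd(3,31)=1 -> changes
  Option B: v=80, gcd(3,80)=1 -> changes
  Option C: v=58, gcd(3,58)=1 -> changes
  Option D: v=7, gcd(3,7)=1 -> changes
  Option E: v=45, gcd(3,45)=3 -> preserves

Answer: E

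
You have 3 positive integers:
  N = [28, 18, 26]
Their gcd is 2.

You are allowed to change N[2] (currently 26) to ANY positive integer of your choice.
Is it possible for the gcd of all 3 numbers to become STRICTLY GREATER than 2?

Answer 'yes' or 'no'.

Answer: no

Derivation:
Current gcd = 2
gcd of all OTHER numbers (without N[2]=26): gcd([28, 18]) = 2
The new gcd after any change is gcd(2, new_value).
This can be at most 2.
Since 2 = old gcd 2, the gcd can only stay the same or decrease.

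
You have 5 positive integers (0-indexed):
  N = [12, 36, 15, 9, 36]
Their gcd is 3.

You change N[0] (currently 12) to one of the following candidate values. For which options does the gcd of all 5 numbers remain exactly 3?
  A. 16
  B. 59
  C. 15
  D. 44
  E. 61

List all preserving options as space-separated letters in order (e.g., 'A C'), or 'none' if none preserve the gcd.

Answer: C

Derivation:
Old gcd = 3; gcd of others (without N[0]) = 3
New gcd for candidate v: gcd(3, v). Preserves old gcd iff gcd(3, v) = 3.
  Option A: v=16, gcd(3,16)=1 -> changes
  Option B: v=59, gcd(3,59)=1 -> changes
  Option C: v=15, gcd(3,15)=3 -> preserves
  Option D: v=44, gcd(3,44)=1 -> changes
  Option E: v=61, gcd(3,61)=1 -> changes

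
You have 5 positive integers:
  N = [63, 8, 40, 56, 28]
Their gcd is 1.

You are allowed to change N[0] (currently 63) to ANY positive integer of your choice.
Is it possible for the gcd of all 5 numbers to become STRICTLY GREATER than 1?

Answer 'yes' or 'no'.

Current gcd = 1
gcd of all OTHER numbers (without N[0]=63): gcd([8, 40, 56, 28]) = 4
The new gcd after any change is gcd(4, new_value).
This can be at most 4.
Since 4 > old gcd 1, the gcd CAN increase (e.g., set N[0] = 4).

Answer: yes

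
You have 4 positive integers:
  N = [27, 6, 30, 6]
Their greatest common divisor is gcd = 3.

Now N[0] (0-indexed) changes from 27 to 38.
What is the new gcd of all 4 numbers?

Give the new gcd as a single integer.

Answer: 2

Derivation:
Numbers: [27, 6, 30, 6], gcd = 3
Change: index 0, 27 -> 38
gcd of the OTHER numbers (without index 0): gcd([6, 30, 6]) = 6
New gcd = gcd(g_others, new_val) = gcd(6, 38) = 2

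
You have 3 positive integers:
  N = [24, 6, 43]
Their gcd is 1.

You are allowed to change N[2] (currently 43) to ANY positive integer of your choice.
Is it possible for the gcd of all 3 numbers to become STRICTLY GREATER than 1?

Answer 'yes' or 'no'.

Current gcd = 1
gcd of all OTHER numbers (without N[2]=43): gcd([24, 6]) = 6
The new gcd after any change is gcd(6, new_value).
This can be at most 6.
Since 6 > old gcd 1, the gcd CAN increase (e.g., set N[2] = 6).

Answer: yes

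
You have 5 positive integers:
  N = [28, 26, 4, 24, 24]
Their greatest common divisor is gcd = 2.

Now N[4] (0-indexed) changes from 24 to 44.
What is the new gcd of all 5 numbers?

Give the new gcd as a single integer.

Numbers: [28, 26, 4, 24, 24], gcd = 2
Change: index 4, 24 -> 44
gcd of the OTHER numbers (without index 4): gcd([28, 26, 4, 24]) = 2
New gcd = gcd(g_others, new_val) = gcd(2, 44) = 2

Answer: 2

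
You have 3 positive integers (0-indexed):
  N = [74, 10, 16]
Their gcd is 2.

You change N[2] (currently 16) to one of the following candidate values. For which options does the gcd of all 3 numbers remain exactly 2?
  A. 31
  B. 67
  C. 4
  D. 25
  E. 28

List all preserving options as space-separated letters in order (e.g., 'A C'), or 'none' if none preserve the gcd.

Answer: C E

Derivation:
Old gcd = 2; gcd of others (without N[2]) = 2
New gcd for candidate v: gcd(2, v). Preserves old gcd iff gcd(2, v) = 2.
  Option A: v=31, gcd(2,31)=1 -> changes
  Option B: v=67, gcd(2,67)=1 -> changes
  Option C: v=4, gcd(2,4)=2 -> preserves
  Option D: v=25, gcd(2,25)=1 -> changes
  Option E: v=28, gcd(2,28)=2 -> preserves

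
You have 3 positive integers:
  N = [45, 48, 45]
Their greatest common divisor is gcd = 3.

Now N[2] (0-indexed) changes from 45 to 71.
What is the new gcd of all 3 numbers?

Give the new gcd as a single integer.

Numbers: [45, 48, 45], gcd = 3
Change: index 2, 45 -> 71
gcd of the OTHER numbers (without index 2): gcd([45, 48]) = 3
New gcd = gcd(g_others, new_val) = gcd(3, 71) = 1

Answer: 1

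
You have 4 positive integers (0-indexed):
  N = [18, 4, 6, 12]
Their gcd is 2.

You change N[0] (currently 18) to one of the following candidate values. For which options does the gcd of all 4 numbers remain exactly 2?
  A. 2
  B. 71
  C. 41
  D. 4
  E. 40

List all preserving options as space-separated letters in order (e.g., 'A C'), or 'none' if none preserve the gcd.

Old gcd = 2; gcd of others (without N[0]) = 2
New gcd for candidate v: gcd(2, v). Preserves old gcd iff gcd(2, v) = 2.
  Option A: v=2, gcd(2,2)=2 -> preserves
  Option B: v=71, gcd(2,71)=1 -> changes
  Option C: v=41, gcd(2,41)=1 -> changes
  Option D: v=4, gcd(2,4)=2 -> preserves
  Option E: v=40, gcd(2,40)=2 -> preserves

Answer: A D E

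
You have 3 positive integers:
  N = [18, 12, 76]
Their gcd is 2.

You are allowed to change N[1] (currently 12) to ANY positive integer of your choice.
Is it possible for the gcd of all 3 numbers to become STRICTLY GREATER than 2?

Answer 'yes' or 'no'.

Current gcd = 2
gcd of all OTHER numbers (without N[1]=12): gcd([18, 76]) = 2
The new gcd after any change is gcd(2, new_value).
This can be at most 2.
Since 2 = old gcd 2, the gcd can only stay the same or decrease.

Answer: no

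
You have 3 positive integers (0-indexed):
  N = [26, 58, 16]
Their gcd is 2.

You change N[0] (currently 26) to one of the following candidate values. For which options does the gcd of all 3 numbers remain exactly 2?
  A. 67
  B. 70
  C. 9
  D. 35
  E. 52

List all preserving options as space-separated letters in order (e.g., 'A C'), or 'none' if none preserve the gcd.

Old gcd = 2; gcd of others (without N[0]) = 2
New gcd for candidate v: gcd(2, v). Preserves old gcd iff gcd(2, v) = 2.
  Option A: v=67, gcd(2,67)=1 -> changes
  Option B: v=70, gcd(2,70)=2 -> preserves
  Option C: v=9, gcd(2,9)=1 -> changes
  Option D: v=35, gcd(2,35)=1 -> changes
  Option E: v=52, gcd(2,52)=2 -> preserves

Answer: B E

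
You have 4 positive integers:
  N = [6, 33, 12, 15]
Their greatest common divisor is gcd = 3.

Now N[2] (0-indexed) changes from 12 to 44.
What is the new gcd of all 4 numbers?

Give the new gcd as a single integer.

Answer: 1

Derivation:
Numbers: [6, 33, 12, 15], gcd = 3
Change: index 2, 12 -> 44
gcd of the OTHER numbers (without index 2): gcd([6, 33, 15]) = 3
New gcd = gcd(g_others, new_val) = gcd(3, 44) = 1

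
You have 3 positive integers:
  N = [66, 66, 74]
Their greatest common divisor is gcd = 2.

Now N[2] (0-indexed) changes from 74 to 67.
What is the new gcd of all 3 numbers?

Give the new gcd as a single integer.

Answer: 1

Derivation:
Numbers: [66, 66, 74], gcd = 2
Change: index 2, 74 -> 67
gcd of the OTHER numbers (without index 2): gcd([66, 66]) = 66
New gcd = gcd(g_others, new_val) = gcd(66, 67) = 1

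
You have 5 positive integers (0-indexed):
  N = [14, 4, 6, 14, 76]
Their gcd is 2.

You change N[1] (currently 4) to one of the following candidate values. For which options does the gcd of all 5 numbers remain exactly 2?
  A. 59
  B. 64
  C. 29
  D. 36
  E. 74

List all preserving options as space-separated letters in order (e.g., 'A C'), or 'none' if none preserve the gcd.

Answer: B D E

Derivation:
Old gcd = 2; gcd of others (without N[1]) = 2
New gcd for candidate v: gcd(2, v). Preserves old gcd iff gcd(2, v) = 2.
  Option A: v=59, gcd(2,59)=1 -> changes
  Option B: v=64, gcd(2,64)=2 -> preserves
  Option C: v=29, gcd(2,29)=1 -> changes
  Option D: v=36, gcd(2,36)=2 -> preserves
  Option E: v=74, gcd(2,74)=2 -> preserves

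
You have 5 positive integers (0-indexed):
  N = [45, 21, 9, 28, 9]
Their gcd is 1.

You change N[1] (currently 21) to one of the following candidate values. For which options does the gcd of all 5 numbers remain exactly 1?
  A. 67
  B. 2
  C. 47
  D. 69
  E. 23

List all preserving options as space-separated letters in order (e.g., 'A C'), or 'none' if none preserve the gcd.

Answer: A B C D E

Derivation:
Old gcd = 1; gcd of others (without N[1]) = 1
New gcd for candidate v: gcd(1, v). Preserves old gcd iff gcd(1, v) = 1.
  Option A: v=67, gcd(1,67)=1 -> preserves
  Option B: v=2, gcd(1,2)=1 -> preserves
  Option C: v=47, gcd(1,47)=1 -> preserves
  Option D: v=69, gcd(1,69)=1 -> preserves
  Option E: v=23, gcd(1,23)=1 -> preserves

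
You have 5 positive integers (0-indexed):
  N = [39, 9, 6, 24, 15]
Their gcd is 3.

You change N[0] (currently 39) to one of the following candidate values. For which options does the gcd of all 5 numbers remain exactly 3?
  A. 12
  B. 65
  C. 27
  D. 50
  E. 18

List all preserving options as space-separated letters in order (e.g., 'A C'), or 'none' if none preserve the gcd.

Answer: A C E

Derivation:
Old gcd = 3; gcd of others (without N[0]) = 3
New gcd for candidate v: gcd(3, v). Preserves old gcd iff gcd(3, v) = 3.
  Option A: v=12, gcd(3,12)=3 -> preserves
  Option B: v=65, gcd(3,65)=1 -> changes
  Option C: v=27, gcd(3,27)=3 -> preserves
  Option D: v=50, gcd(3,50)=1 -> changes
  Option E: v=18, gcd(3,18)=3 -> preserves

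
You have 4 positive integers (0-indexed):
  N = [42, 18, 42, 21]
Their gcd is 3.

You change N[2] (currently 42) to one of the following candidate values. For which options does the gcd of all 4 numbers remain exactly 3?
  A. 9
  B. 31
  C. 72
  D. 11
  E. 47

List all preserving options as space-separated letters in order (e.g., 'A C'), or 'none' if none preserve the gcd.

Old gcd = 3; gcd of others (without N[2]) = 3
New gcd for candidate v: gcd(3, v). Preserves old gcd iff gcd(3, v) = 3.
  Option A: v=9, gcd(3,9)=3 -> preserves
  Option B: v=31, gcd(3,31)=1 -> changes
  Option C: v=72, gcd(3,72)=3 -> preserves
  Option D: v=11, gcd(3,11)=1 -> changes
  Option E: v=47, gcd(3,47)=1 -> changes

Answer: A C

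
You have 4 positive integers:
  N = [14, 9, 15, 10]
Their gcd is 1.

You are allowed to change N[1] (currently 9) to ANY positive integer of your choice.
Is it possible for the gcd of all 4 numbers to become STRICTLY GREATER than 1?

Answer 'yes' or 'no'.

Current gcd = 1
gcd of all OTHER numbers (without N[1]=9): gcd([14, 15, 10]) = 1
The new gcd after any change is gcd(1, new_value).
This can be at most 1.
Since 1 = old gcd 1, the gcd can only stay the same or decrease.

Answer: no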